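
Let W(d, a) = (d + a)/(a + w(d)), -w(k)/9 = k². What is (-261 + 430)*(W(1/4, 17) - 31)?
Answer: -1331213/263 ≈ -5061.6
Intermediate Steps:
w(k) = -9*k²
W(d, a) = (a + d)/(a - 9*d²) (W(d, a) = (d + a)/(a - 9*d²) = (a + d)/(a - 9*d²))
(-261 + 430)*(W(1/4, 17) - 31) = (-261 + 430)*((17 + 1/4)/(17 - 9*(1/4)²) - 31) = 169*((17 + ¼)/(17 - 9*(¼)²) - 31) = 169*((69/4)/(17 - 9*1/16) - 31) = 169*((69/4)/(17 - 9/16) - 31) = 169*((69/4)/(263/16) - 31) = 169*((16/263)*(69/4) - 31) = 169*(276/263 - 31) = 169*(-7877/263) = -1331213/263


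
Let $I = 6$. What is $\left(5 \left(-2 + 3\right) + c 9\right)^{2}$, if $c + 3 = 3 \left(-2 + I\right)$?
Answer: $7396$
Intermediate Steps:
$c = 9$ ($c = -3 + 3 \left(-2 + 6\right) = -3 + 3 \cdot 4 = -3 + 12 = 9$)
$\left(5 \left(-2 + 3\right) + c 9\right)^{2} = \left(5 \left(-2 + 3\right) + 9 \cdot 9\right)^{2} = \left(5 \cdot 1 + 81\right)^{2} = \left(5 + 81\right)^{2} = 86^{2} = 7396$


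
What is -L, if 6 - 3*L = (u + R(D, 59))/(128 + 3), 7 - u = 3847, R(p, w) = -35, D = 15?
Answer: -4661/393 ≈ -11.860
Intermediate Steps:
u = -3840 (u = 7 - 1*3847 = 7 - 3847 = -3840)
L = 4661/393 (L = 2 - (-3840 - 35)/(3*(128 + 3)) = 2 - (-3875)/(3*131) = 2 - 1/3*(-3875/131) = 2 + 3875/393 = 4661/393 ≈ 11.860)
-L = -1*4661/393 = -4661/393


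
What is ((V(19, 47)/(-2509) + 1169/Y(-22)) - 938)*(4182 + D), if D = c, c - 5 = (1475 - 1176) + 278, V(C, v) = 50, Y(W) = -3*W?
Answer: -121003576094/27599 ≈ -4.3843e+6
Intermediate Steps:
c = 582 (c = 5 + ((1475 - 1176) + 278) = 5 + (299 + 278) = 5 + 577 = 582)
D = 582
((V(19, 47)/(-2509) + 1169/Y(-22)) - 938)*(4182 + D) = ((50/(-2509) + 1169/((-3*(-22)))) - 938)*(4182 + 582) = ((50*(-1/2509) + 1169/66) - 938)*4764 = ((-50/2509 + 1169*(1/66)) - 938)*4764 = ((-50/2509 + 1169/66) - 938)*4764 = (2929721/165594 - 938)*4764 = -152397451/165594*4764 = -121003576094/27599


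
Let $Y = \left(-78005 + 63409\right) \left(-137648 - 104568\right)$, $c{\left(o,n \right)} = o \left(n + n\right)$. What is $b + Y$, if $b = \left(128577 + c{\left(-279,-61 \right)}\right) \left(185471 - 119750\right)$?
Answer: $14222605151$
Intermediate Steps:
$c{\left(o,n \right)} = 2 n o$ ($c{\left(o,n \right)} = o 2 n = 2 n o$)
$Y = 3535384736$ ($Y = \left(-14596\right) \left(-242216\right) = 3535384736$)
$b = 10687220415$ ($b = \left(128577 + 2 \left(-61\right) \left(-279\right)\right) \left(185471 - 119750\right) = \left(128577 + 34038\right) 65721 = 162615 \cdot 65721 = 10687220415$)
$b + Y = 10687220415 + 3535384736 = 14222605151$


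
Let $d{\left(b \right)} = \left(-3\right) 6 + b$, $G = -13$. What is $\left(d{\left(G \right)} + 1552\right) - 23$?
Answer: $1498$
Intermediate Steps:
$d{\left(b \right)} = -18 + b$
$\left(d{\left(G \right)} + 1552\right) - 23 = \left(\left(-18 - 13\right) + 1552\right) - 23 = \left(-31 + 1552\right) - 23 = 1521 - 23 = 1498$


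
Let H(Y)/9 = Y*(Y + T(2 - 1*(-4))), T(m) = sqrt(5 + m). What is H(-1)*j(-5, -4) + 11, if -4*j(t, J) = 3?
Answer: 17/4 + 27*sqrt(11)/4 ≈ 26.637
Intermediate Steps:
j(t, J) = -3/4 (j(t, J) = -1/4*3 = -3/4)
H(Y) = 9*Y*(Y + sqrt(11)) (H(Y) = 9*(Y*(Y + sqrt(5 + (2 - 1*(-4))))) = 9*(Y*(Y + sqrt(5 + (2 + 4)))) = 9*(Y*(Y + sqrt(5 + 6))) = 9*(Y*(Y + sqrt(11))) = 9*Y*(Y + sqrt(11)))
H(-1)*j(-5, -4) + 11 = (9*(-1)*(-1 + sqrt(11)))*(-3/4) + 11 = (9 - 9*sqrt(11))*(-3/4) + 11 = (-27/4 + 27*sqrt(11)/4) + 11 = 17/4 + 27*sqrt(11)/4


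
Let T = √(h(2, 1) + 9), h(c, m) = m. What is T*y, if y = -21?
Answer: -21*√10 ≈ -66.408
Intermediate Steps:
T = √10 (T = √(1 + 9) = √10 ≈ 3.1623)
T*y = √10*(-21) = -21*√10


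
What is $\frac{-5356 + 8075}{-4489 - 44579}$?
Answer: $- \frac{2719}{49068} \approx -0.055413$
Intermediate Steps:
$\frac{-5356 + 8075}{-4489 - 44579} = \frac{2719}{-49068} = 2719 \left(- \frac{1}{49068}\right) = - \frac{2719}{49068}$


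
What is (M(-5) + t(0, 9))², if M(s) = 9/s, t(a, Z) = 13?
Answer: 3136/25 ≈ 125.44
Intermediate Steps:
(M(-5) + t(0, 9))² = (9/(-5) + 13)² = (9*(-⅕) + 13)² = (-9/5 + 13)² = (56/5)² = 3136/25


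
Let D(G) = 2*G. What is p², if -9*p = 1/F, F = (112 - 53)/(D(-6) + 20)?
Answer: 64/281961 ≈ 0.00022698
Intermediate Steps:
F = 59/8 (F = (112 - 53)/(2*(-6) + 20) = 59/(-12 + 20) = 59/8 ≈ 7.3750)
p = -8/531 (p = -1/(9*59/8) = -⅑*8/59 = -8/531 ≈ -0.015066)
p² = (-8/531)² = 64/281961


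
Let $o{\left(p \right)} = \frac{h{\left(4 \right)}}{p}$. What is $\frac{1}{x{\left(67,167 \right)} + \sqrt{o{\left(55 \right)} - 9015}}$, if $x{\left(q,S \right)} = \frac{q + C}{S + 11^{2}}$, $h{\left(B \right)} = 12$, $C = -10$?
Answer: $\frac{100320}{4569432463} - \frac{9216 i \sqrt{27269715}}{4569432463} \approx 2.1955 \cdot 10^{-5} - 0.010532 i$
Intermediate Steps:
$x{\left(q,S \right)} = \frac{-10 + q}{121 + S}$ ($x{\left(q,S \right)} = \frac{q - 10}{S + 11^{2}} = \frac{-10 + q}{S + 121} = \frac{-10 + q}{121 + S}$)
$o{\left(p \right)} = \frac{12}{p}$
$\frac{1}{x{\left(67,167 \right)} + \sqrt{o{\left(55 \right)} - 9015}} = \frac{1}{\frac{-10 + 67}{121 + 167} + \sqrt{\frac{12}{55} - 9015}} = \frac{1}{\frac{1}{288} \cdot 57 + \sqrt{12 \cdot \frac{1}{55} - 9015}} = \frac{1}{\frac{1}{288} \cdot 57 + \sqrt{\frac{12}{55} - 9015}} = \frac{1}{\frac{19}{96} + \sqrt{- \frac{495813}{55}}} = \frac{1}{\frac{19}{96} + \frac{i \sqrt{27269715}}{55}}$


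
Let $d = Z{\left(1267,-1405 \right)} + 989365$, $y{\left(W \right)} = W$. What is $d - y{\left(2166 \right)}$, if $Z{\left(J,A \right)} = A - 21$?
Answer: $985773$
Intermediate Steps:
$Z{\left(J,A \right)} = -21 + A$
$d = 987939$ ($d = \left(-21 - 1405\right) + 989365 = -1426 + 989365 = 987939$)
$d - y{\left(2166 \right)} = 987939 - 2166 = 985773$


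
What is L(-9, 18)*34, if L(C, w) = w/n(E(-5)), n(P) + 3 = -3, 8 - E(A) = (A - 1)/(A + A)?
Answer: -102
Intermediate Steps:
E(A) = 8 - (-1 + A)/(2*A) (E(A) = 8 - (A - 1)/(A + A) = 8 - (-1 + A)/(2*A))
n(P) = -6 (n(P) = -3 - 3 = -6)
L(C, w) = -w/6 (L(C, w) = w/(-6) = w*(-⅙) = -w/6)
L(-9, 18)*34 = -⅙*18*34 = -3*34 = -102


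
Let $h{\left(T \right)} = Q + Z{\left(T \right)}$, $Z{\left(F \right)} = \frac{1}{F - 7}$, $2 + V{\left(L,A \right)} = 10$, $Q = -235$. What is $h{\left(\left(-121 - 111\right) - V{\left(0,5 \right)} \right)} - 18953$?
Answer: $- \frac{4739437}{247} \approx -19188.0$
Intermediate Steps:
$V{\left(L,A \right)} = 8$ ($V{\left(L,A \right)} = -2 + 10 = 8$)
$Z{\left(F \right)} = \frac{1}{-7 + F}$
$h{\left(T \right)} = -235 + \frac{1}{-7 + T}$
$h{\left(\left(-121 - 111\right) - V{\left(0,5 \right)} \right)} - 18953 = \frac{1646 - 235 \left(\left(-121 - 111\right) - 8\right)}{-7 - 240} - 18953 = \frac{1646 - 235 \left(-232 - 8\right)}{-7 - 240} - 18953 = \frac{1646 - -56400}{-7 - 240} - 18953 = \frac{1646 + 56400}{-247} - 18953 = \left(- \frac{1}{247}\right) 58046 - 18953 = - \frac{58046}{247} - 18953 = - \frac{4739437}{247}$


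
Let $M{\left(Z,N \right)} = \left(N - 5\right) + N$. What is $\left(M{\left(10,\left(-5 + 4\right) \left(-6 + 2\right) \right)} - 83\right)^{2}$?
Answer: $6400$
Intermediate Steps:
$M{\left(Z,N \right)} = -5 + 2 N$ ($M{\left(Z,N \right)} = \left(-5 + N\right) + N = -5 + 2 N$)
$\left(M{\left(10,\left(-5 + 4\right) \left(-6 + 2\right) \right)} - 83\right)^{2} = \left(\left(-5 + 2 \left(-5 + 4\right) \left(-6 + 2\right)\right) - 83\right)^{2} = \left(\left(-5 + 2 \left(\left(-1\right) \left(-4\right)\right)\right) - 83\right)^{2} = \left(\left(-5 + 2 \cdot 4\right) - 83\right)^{2} = \left(\left(-5 + 8\right) - 83\right)^{2} = \left(3 - 83\right)^{2} = \left(-80\right)^{2} = 6400$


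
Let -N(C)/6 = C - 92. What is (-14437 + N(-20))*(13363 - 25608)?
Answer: 168552425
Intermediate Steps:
N(C) = 552 - 6*C (N(C) = -6*(C - 92) = -6*(-92 + C) = 552 - 6*C)
(-14437 + N(-20))*(13363 - 25608) = (-14437 + (552 - 6*(-20)))*(13363 - 25608) = (-14437 + (552 + 120))*(-12245) = (-14437 + 672)*(-12245) = -13765*(-12245) = 168552425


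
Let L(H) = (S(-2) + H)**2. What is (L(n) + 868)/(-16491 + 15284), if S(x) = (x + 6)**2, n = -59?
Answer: -2717/1207 ≈ -2.2510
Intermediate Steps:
S(x) = (6 + x)**2
L(H) = (16 + H)**2 (L(H) = ((6 - 2)**2 + H)**2 = (4**2 + H)**2 = (16 + H)**2)
(L(n) + 868)/(-16491 + 15284) = ((16 - 59)**2 + 868)/(-16491 + 15284) = ((-43)**2 + 868)/(-1207) = (1849 + 868)*(-1/1207) = 2717*(-1/1207) = -2717/1207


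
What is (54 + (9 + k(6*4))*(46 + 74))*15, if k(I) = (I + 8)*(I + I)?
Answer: 2781810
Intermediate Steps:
k(I) = 2*I*(8 + I) (k(I) = (8 + I)*(2*I) = 2*I*(8 + I))
(54 + (9 + k(6*4))*(46 + 74))*15 = (54 + (9 + 2*(6*4)*(8 + 6*4))*(46 + 74))*15 = (54 + (9 + 2*24*(8 + 24))*120)*15 = (54 + (9 + 2*24*32)*120)*15 = (54 + (9 + 1536)*120)*15 = (54 + 1545*120)*15 = (54 + 185400)*15 = 185454*15 = 2781810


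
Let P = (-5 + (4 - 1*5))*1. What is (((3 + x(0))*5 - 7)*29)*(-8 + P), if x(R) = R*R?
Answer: -3248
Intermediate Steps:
P = -6 (P = (-5 + (4 - 5))*1 = (-5 - 1)*1 = -6*1 = -6)
x(R) = R**2
(((3 + x(0))*5 - 7)*29)*(-8 + P) = (((3 + 0**2)*5 - 7)*29)*(-8 - 6) = (((3 + 0)*5 - 7)*29)*(-14) = ((3*5 - 7)*29)*(-14) = ((15 - 7)*29)*(-14) = (8*29)*(-14) = 232*(-14) = -3248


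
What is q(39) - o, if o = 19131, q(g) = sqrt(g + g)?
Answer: -19131 + sqrt(78) ≈ -19122.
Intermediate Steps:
q(g) = sqrt(2)*sqrt(g) (q(g) = sqrt(2*g) = sqrt(2)*sqrt(g))
q(39) - o = sqrt(2)*sqrt(39) - 1*19131 = sqrt(78) - 19131 = -19131 + sqrt(78)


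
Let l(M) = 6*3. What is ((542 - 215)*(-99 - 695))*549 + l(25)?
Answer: -142541244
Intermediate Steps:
l(M) = 18
((542 - 215)*(-99 - 695))*549 + l(25) = ((542 - 215)*(-99 - 695))*549 + 18 = (327*(-794))*549 + 18 = -259638*549 + 18 = -142541262 + 18 = -142541244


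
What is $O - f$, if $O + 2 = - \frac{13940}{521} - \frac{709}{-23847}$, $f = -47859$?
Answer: $\frac{594257045168}{12424287} \approx 47830.0$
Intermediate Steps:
$O = - \frac{356906365}{12424287}$ ($O = -2 - \left(- \frac{709}{23847} + \frac{13940}{521}\right) = -2 - \frac{332057791}{12424287} = - \frac{356906365}{12424287} \approx -28.727$)
$O - f = - \frac{356906365}{12424287} - -47859 = - \frac{356906365}{12424287} + 47859 = \frac{594257045168}{12424287}$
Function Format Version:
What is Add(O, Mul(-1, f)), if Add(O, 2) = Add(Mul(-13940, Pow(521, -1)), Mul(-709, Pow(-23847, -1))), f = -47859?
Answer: Rational(594257045168, 12424287) ≈ 47830.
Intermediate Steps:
O = Rational(-356906365, 12424287) (O = Add(-2, Add(Mul(-13940, Pow(521, -1)), Mul(-709, Pow(-23847, -1)))) = Add(-2, Add(Mul(-13940, Rational(1, 521)), Mul(-709, Rational(-1, 23847)))) = Add(-2, Add(Rational(-13940, 521), Rational(709, 23847))) = Add(-2, Rational(-332057791, 12424287)) = Rational(-356906365, 12424287) ≈ -28.727)
Add(O, Mul(-1, f)) = Add(Rational(-356906365, 12424287), Mul(-1, -47859)) = Add(Rational(-356906365, 12424287), 47859) = Rational(594257045168, 12424287)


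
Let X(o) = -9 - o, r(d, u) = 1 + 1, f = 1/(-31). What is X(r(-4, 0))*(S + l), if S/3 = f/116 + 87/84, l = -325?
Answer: 22282447/6293 ≈ 3540.8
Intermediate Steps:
f = -1/31 ≈ -0.032258
r(d, u) = 2
S = 19548/6293 (S = 3*(-1/31/116 + 87/84) = 3*(-1/31*1/116 + 87*(1/84)) = 3*(-1/3596 + 29/28) = 3*(6516/6293) = 19548/6293 ≈ 3.1063)
X(r(-4, 0))*(S + l) = (-9 - 1*2)*(19548/6293 - 325) = (-9 - 2)*(-2025677/6293) = -11*(-2025677/6293) = 22282447/6293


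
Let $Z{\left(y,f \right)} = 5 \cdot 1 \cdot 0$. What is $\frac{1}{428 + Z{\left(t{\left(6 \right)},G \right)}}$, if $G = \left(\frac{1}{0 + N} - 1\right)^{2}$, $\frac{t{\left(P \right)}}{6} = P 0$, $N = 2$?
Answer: $\frac{1}{428} \approx 0.0023364$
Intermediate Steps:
$t{\left(P \right)} = 0$ ($t{\left(P \right)} = 6 P 0 = 6 \cdot 0 = 0$)
$G = \frac{1}{4}$ ($G = \left(\frac{1}{0 + 2} - 1\right)^{2} = \left(\frac{1}{2} - 1\right)^{2} = \left(- \frac{1}{2}\right)^{2} = \frac{1}{4} \approx 0.25$)
$Z{\left(y,f \right)} = 0$ ($Z{\left(y,f \right)} = 5 \cdot 0 = 0$)
$\frac{1}{428 + Z{\left(t{\left(6 \right)},G \right)}} = \frac{1}{428 + 0} = \frac{1}{428}$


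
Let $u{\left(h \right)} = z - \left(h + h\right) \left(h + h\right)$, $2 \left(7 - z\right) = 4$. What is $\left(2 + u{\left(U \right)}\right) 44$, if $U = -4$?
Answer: $-2508$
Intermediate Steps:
$z = 5$ ($z = 7 - 2 = 5$)
$u{\left(h \right)} = 5 - 4 h^{2}$ ($u{\left(h \right)} = 5 - \left(h + h\right) \left(h + h\right) = 5 - 2 h 2 h = 5 - 4 h^{2}$)
$\left(2 + u{\left(U \right)}\right) 44 = \left(2 + \left(5 - 4 \left(-4\right)^{2}\right)\right) 44 = \left(2 + \left(5 - 64\right)\right) 44 = \left(2 - 59\right) 44 = \left(-57\right) 44 = -2508$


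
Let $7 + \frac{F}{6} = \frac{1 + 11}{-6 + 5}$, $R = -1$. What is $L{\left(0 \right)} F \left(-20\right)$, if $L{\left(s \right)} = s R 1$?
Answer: $0$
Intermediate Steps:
$F = -114$ ($F = -42 + 6 \frac{1 + 11}{-6 + 5} = -42 + 6 \frac{12}{-1} = -42 + 6 \cdot 12 \left(-1\right) = -42 + 6 \left(-12\right) = -42 - 72 = -114$)
$L{\left(s \right)} = - s$ ($L{\left(s \right)} = s \left(-1\right) 1 = - s 1 = - s$)
$L{\left(0 \right)} F \left(-20\right) = \left(-1\right) 0 \left(-114\right) \left(-20\right) = 0 \left(-114\right) \left(-20\right) = 0 \left(-20\right) = 0$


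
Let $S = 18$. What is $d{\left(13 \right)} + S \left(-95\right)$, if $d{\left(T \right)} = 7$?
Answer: $-1703$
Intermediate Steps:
$d{\left(13 \right)} + S \left(-95\right) = 7 + 18 \left(-95\right) = 7 - 1710 = -1703$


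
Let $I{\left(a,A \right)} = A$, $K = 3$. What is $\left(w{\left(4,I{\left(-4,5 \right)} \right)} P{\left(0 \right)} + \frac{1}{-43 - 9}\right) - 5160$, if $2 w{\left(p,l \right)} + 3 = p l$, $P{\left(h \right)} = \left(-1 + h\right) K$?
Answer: $- \frac{269647}{52} \approx -5185.5$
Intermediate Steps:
$P{\left(h \right)} = -3 + 3 h$ ($P{\left(h \right)} = \left(-1 + h\right) 3 = -3 + 3 h$)
$w{\left(p,l \right)} = - \frac{3}{2} + \frac{l p}{2}$ ($w{\left(p,l \right)} = - \frac{3}{2} + \frac{p l}{2} = - \frac{3}{2} + \frac{l p}{2}$)
$\left(w{\left(4,I{\left(-4,5 \right)} \right)} P{\left(0 \right)} + \frac{1}{-43 - 9}\right) - 5160 = \left(\left(- \frac{3}{2} + \frac{1}{2} \cdot 5 \cdot 4\right) \left(-3 + 3 \cdot 0\right) + \frac{1}{-43 - 9}\right) - 5160 = \left(\left(- \frac{3}{2} + 10\right) \left(-3 + 0\right) + \frac{1}{-52}\right) - 5160 = \left(\frac{17}{2} \left(-3\right) - \frac{1}{52}\right) - 5160 = \left(- \frac{51}{2} - \frac{1}{52}\right) - 5160 = - \frac{1327}{52} - 5160 = - \frac{269647}{52}$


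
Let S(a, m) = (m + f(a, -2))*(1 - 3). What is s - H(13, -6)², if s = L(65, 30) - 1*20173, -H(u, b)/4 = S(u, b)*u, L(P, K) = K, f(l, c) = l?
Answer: -550127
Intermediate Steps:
S(a, m) = -2*a - 2*m (S(a, m) = (m + a)*(1 - 3) = (a + m)*(-2) = -2*a - 2*m)
H(u, b) = -4*u*(-2*b - 2*u) (H(u, b) = -4*(-2*u - 2*b)*u = -4*(-2*b - 2*u)*u = -4*u*(-2*b - 2*u))
s = -20143 (s = 30 - 1*20173 = 30 - 20173 = -20143)
s - H(13, -6)² = -20143 - (8*13*(-6 + 13))² = -20143 - (8*13*7)² = -20143 - 1*728² = -20143 - 1*529984 = -20143 - 529984 = -550127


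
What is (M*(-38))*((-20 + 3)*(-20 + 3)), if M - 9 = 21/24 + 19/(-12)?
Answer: -1092709/12 ≈ -91059.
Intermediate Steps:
M = 199/24 (M = 9 + (21/24 + 19/(-12)) = 9 + (21*(1/24) + 19*(-1/12)) = 9 + (7/8 - 19/12) = 9 - 17/24 = 199/24 ≈ 8.2917)
(M*(-38))*((-20 + 3)*(-20 + 3)) = ((199/24)*(-38))*((-20 + 3)*(-20 + 3)) = -(-64277)*(-17)/12 = -3781/12*289 = -1092709/12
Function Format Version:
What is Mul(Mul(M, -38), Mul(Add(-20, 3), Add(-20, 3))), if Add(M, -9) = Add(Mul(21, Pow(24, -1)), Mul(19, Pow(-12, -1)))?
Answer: Rational(-1092709, 12) ≈ -91059.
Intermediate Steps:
M = Rational(199, 24) (M = Add(9, Add(Mul(21, Pow(24, -1)), Mul(19, Pow(-12, -1)))) = Add(9, Add(Mul(21, Rational(1, 24)), Mul(19, Rational(-1, 12)))) = Add(9, Add(Rational(7, 8), Rational(-19, 12))) = Add(9, Rational(-17, 24)) = Rational(199, 24) ≈ 8.2917)
Mul(Mul(M, -38), Mul(Add(-20, 3), Add(-20, 3))) = Mul(Mul(Rational(199, 24), -38), Mul(Add(-20, 3), Add(-20, 3))) = Mul(Rational(-3781, 12), Mul(-17, -17)) = Mul(Rational(-3781, 12), 289) = Rational(-1092709, 12)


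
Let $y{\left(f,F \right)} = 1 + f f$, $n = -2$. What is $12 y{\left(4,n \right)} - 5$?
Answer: $199$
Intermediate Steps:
$y{\left(f,F \right)} = 1 + f^{2}$
$12 y{\left(4,n \right)} - 5 = 12 \left(1 + 4^{2}\right) - 5 = 12 \left(1 + 16\right) - 5 = 12 \cdot 17 - 5 = 204 - 5 = 199$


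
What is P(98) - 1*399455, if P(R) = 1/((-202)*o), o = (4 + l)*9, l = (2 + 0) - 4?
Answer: -1452418381/3636 ≈ -3.9946e+5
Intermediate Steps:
l = -2 (l = 2 - 4 = -2)
o = 18 (o = (4 - 2)*9 = 2*9 = 18)
P(R) = -1/3636 (P(R) = 1/(-202*18) = -1/202*1/18 = -1/3636)
P(98) - 1*399455 = -1/3636 - 1*399455 = -1/3636 - 399455 = -1452418381/3636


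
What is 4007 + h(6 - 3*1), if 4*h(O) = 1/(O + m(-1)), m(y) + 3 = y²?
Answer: 16029/4 ≈ 4007.3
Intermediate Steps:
m(y) = -3 + y²
h(O) = 1/(4*(-2 + O)) (h(O) = 1/(4*(O + (-3 + (-1)²))) = 1/(4*(O + (-3 + 1))) = 1/(4*(O - 2)) = 1/(4*(-2 + O)))
4007 + h(6 - 3*1) = 4007 + 1/(4*(-2 + (6 - 3*1))) = 4007 + 1/(4*(-2 + (6 - 3))) = 4007 + 1/(4*(-2 + 3)) = 4007 + (¼)/1 = 4007 + (¼)*1 = 4007 + ¼ = 16029/4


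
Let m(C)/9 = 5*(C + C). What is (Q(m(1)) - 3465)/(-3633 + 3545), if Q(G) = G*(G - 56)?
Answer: 405/88 ≈ 4.6023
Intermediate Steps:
m(C) = 90*C (m(C) = 9*(5*(C + C)) = 9*(5*(2*C)) = 9*(10*C) = 90*C)
Q(G) = G*(-56 + G)
(Q(m(1)) - 3465)/(-3633 + 3545) = ((90*1)*(-56 + 90*1) - 3465)/(-3633 + 3545) = (90*(-56 + 90) - 3465)/(-88) = (90*34 - 3465)*(-1/88) = (3060 - 3465)*(-1/88) = -405*(-1/88) = 405/88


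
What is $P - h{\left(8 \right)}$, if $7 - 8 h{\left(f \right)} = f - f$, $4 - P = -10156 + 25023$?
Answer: $- \frac{118911}{8} \approx -14864.0$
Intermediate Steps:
$P = -14863$ ($P = 4 - \left(-10156 + 25023\right) = 4 - 14867 = -14863$)
$h{\left(f \right)} = \frac{7}{8}$ ($h{\left(f \right)} = \frac{7}{8} - \frac{f - f}{8} = \frac{7}{8} - 0 = \frac{7}{8} + 0 = \frac{7}{8}$)
$P - h{\left(8 \right)} = -14863 - \frac{7}{8} = - \frac{118911}{8}$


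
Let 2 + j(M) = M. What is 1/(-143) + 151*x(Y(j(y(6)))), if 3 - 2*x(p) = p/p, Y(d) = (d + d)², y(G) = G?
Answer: 21592/143 ≈ 150.99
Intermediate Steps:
j(M) = -2 + M
Y(d) = 4*d² (Y(d) = (2*d)² = 4*d²)
x(p) = 1 (x(p) = 3/2 - p/(2*p) = 3/2 - ½*1 = 3/2 - ½ = 1)
1/(-143) + 151*x(Y(j(y(6)))) = 1/(-143) + 151*1 = -1/143 + 151 = 21592/143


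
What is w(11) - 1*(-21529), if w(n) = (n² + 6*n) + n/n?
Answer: 21717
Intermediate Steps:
w(n) = 1 + n² + 6*n (w(n) = (n² + 6*n) + 1 = 1 + n² + 6*n)
w(11) - 1*(-21529) = (1 + 11² + 6*11) - 1*(-21529) = (1 + 121 + 66) + 21529 = 188 + 21529 = 21717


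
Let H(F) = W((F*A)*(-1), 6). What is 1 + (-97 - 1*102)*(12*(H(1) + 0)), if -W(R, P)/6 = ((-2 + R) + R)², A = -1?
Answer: 1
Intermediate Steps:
W(R, P) = -6*(-2 + 2*R)² (W(R, P) = -6*((-2 + R) + R)² = -6*(-2 + 2*R)²)
H(F) = -24*(-1 + F)² (H(F) = -24*(-1 + (F*(-1))*(-1))² = -24*(-1 - F*(-1))² = -24*(-1 + F)²)
1 + (-97 - 1*102)*(12*(H(1) + 0)) = 1 + (-97 - 1*102)*(12*(-24*(-1 + 1)² + 0)) = 1 + (-97 - 102)*(12*(-24*0² + 0)) = 1 - 2388*(-24*0 + 0) = 1 - 2388*(0 + 0) = 1 - 2388*0 = 1 - 199*0 = 1 + 0 = 1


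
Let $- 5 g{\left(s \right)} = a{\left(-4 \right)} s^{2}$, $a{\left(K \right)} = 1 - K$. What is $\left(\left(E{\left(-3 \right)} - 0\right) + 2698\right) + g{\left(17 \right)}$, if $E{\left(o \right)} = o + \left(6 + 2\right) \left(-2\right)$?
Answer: $2390$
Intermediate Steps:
$E{\left(o \right)} = -16 + o$ ($E{\left(o \right)} = o + 8 \left(-2\right) = o - 16 = -16 + o$)
$g{\left(s \right)} = - s^{2}$ ($g{\left(s \right)} = - \frac{\left(1 - -4\right) s^{2}}{5} = - \frac{\left(1 + 4\right) s^{2}}{5} = - \frac{5 s^{2}}{5} = - s^{2}$)
$\left(\left(E{\left(-3 \right)} - 0\right) + 2698\right) + g{\left(17 \right)} = \left(\left(\left(-16 - 3\right) - 0\right) + 2698\right) - 17^{2} = \left(\left(-19 + 0\right) + 2698\right) - 289 = \left(-19 + 2698\right) - 289 = 2679 - 289 = 2390$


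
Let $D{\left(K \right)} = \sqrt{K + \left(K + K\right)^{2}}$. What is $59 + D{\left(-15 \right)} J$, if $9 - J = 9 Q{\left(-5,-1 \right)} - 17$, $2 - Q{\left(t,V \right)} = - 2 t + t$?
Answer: $59 + 53 \sqrt{885} \approx 1635.7$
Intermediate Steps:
$Q{\left(t,V \right)} = 2 + t$ ($Q{\left(t,V \right)} = 2 - \left(- 2 t + t\right) = 2 - - t = 2 + t$)
$J = 53$ ($J = 9 - \left(9 \left(2 - 5\right) - 17\right) = 9 - \left(9 \left(-3\right) - 17\right) = 9 - \left(-27 - 17\right) = 9 - -44 = 9 + 44 = 53$)
$D{\left(K \right)} = \sqrt{K + 4 K^{2}}$ ($D{\left(K \right)} = \sqrt{K + \left(2 K\right)^{2}} = \sqrt{K + 4 K^{2}}$)
$59 + D{\left(-15 \right)} J = 59 + \sqrt{- 15 \left(1 + 4 \left(-15\right)\right)} 53 = 59 + \sqrt{- 15 \left(1 - 60\right)} 53 = 59 + \sqrt{\left(-15\right) \left(-59\right)} 53 = 59 + \sqrt{885} \cdot 53 = 59 + 53 \sqrt{885}$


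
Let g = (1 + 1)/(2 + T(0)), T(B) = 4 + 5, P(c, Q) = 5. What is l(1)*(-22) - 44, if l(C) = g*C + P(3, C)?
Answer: -158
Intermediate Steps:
T(B) = 9
g = 2/11 (g = (1 + 1)/(2 + 9) = 2/11 ≈ 0.18182)
l(C) = 5 + 2*C/11 (l(C) = 2*C/11 + 5 = 5 + 2*C/11)
l(1)*(-22) - 44 = (5 + (2/11)*1)*(-22) - 44 = (5 + 2/11)*(-22) - 44 = (57/11)*(-22) - 44 = -114 - 44 = -158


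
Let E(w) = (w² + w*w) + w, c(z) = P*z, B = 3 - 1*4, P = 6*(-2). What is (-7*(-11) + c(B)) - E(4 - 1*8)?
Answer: 61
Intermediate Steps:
P = -12
B = -1 (B = 3 - 4 = -1)
c(z) = -12*z
E(w) = w + 2*w² (E(w) = (w² + w²) + w = 2*w² + w = w + 2*w²)
(-7*(-11) + c(B)) - E(4 - 1*8) = (-7*(-11) - 12*(-1)) - (4 - 1*8)*(1 + 2*(4 - 1*8)) = (77 + 12) - (4 - 8)*(1 + 2*(4 - 8)) = 89 - (-4)*(1 + 2*(-4)) = 89 - (-4)*(1 - 8) = 89 - (-4)*(-7) = 89 - 1*28 = 89 - 28 = 61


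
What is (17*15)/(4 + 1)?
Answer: 51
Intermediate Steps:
(17*15)/(4 + 1) = 255/5 = 255*(⅕) = 51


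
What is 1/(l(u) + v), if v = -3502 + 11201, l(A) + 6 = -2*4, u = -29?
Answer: 1/7685 ≈ 0.00013012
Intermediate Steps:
l(A) = -14 (l(A) = -6 - 2*4 = -6 - 8 = -14)
v = 7699
1/(l(u) + v) = 1/(-14 + 7699) = 1/7685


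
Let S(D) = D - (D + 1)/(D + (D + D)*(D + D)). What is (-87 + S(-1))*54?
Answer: -4752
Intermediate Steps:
S(D) = D - (1 + D)/(D + 4*D**2) (S(D) = D - (1 + D)/(D + (2*D)*(2*D)) = D - (1 + D)/(D + 4*D**2))
(-87 + S(-1))*54 = (-87 + (-1 + (-1)**2 - 1*(-1) + 4*(-1)**3)/((-1)*(1 + 4*(-1))))*54 = (-87 - (-1 + 1 + 1 + 4*(-1))/(1 - 4))*54 = (-87 - 1*(-1 + 1 + 1 - 4)/(-3))*54 = (-87 - 1*(-1/3)*(-3))*54 = (-87 - 1)*54 = -88*54 = -4752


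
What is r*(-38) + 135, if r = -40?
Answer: 1655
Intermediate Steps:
r*(-38) + 135 = -40*(-38) + 135 = 1520 + 135 = 1655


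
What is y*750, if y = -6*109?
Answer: -490500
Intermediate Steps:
y = -654
y*750 = -654*750 = -490500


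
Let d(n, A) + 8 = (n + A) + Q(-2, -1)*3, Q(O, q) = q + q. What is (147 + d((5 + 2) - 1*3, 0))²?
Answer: 18769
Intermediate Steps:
Q(O, q) = 2*q
d(n, A) = -14 + A + n (d(n, A) = -8 + ((n + A) + (2*(-1))*3) = -8 + ((A + n) - 2*3) = -8 + ((A + n) - 6) = -8 + (-6 + A + n) = -14 + A + n)
(147 + d((5 + 2) - 1*3, 0))² = (147 + (-14 + 0 + ((5 + 2) - 1*3)))² = (147 + (-14 + 0 + (7 - 3)))² = (147 + (-14 + 0 + 4))² = (147 - 10)² = 137² = 18769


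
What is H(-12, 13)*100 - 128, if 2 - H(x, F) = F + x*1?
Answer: -28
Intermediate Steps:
H(x, F) = 2 - F - x (H(x, F) = 2 - (F + x*1) = 2 - (F + x) = 2 + (-F - x) = 2 - F - x)
H(-12, 13)*100 - 128 = (2 - 1*13 - 1*(-12))*100 - 128 = (2 - 13 + 12)*100 - 128 = 1*100 - 128 = 100 - 128 = -28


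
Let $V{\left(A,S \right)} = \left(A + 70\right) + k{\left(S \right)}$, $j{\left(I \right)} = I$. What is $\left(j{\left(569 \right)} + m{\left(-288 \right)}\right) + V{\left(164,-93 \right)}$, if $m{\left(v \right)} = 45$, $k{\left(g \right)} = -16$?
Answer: $832$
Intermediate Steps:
$V{\left(A,S \right)} = 54 + A$ ($V{\left(A,S \right)} = \left(A + 70\right) - 16 = \left(70 + A\right) - 16 = 54 + A$)
$\left(j{\left(569 \right)} + m{\left(-288 \right)}\right) + V{\left(164,-93 \right)} = \left(569 + 45\right) + \left(54 + 164\right) = 614 + 218 = 832$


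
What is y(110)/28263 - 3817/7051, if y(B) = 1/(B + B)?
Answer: -2157596779/3985648260 ≈ -0.54134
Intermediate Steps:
y(B) = 1/(2*B)
y(110)/28263 - 3817/7051 = ((½)/110)/28263 - 3817/7051 = ((½)*(1/110))*(1/28263) - 3817*1/7051 = (1/220)*(1/28263) - 347/641 = 1/6217860 - 347/641 = -2157596779/3985648260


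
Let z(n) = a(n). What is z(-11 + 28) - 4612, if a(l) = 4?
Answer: -4608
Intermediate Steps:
z(n) = 4
z(-11 + 28) - 4612 = 4 - 4612 = -4608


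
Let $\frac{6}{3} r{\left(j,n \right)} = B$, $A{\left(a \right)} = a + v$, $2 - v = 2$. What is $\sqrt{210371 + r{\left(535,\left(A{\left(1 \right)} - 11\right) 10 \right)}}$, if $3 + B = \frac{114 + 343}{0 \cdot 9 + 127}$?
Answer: $\frac{\sqrt{3393078685}}{127} \approx 458.66$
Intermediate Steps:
$v = 0$ ($v = 2 - 2 = 0$)
$A{\left(a \right)} = a$ ($A{\left(a \right)} = a + 0 = a$)
$B = \frac{76}{127}$ ($B = -3 + \frac{114 + 343}{0 \cdot 9 + 127} = -3 + \frac{457}{0 + 127} = -3 + \frac{457}{127} = \frac{76}{127} \approx 0.59842$)
$r{\left(j,n \right)} = \frac{38}{127}$ ($r{\left(j,n \right)} = \frac{1}{2} \cdot \frac{76}{127} = \frac{38}{127}$)
$\sqrt{210371 + r{\left(535,\left(A{\left(1 \right)} - 11\right) 10 \right)}} = \sqrt{210371 + \frac{38}{127}} = \sqrt{\frac{26717155}{127}} = \frac{\sqrt{3393078685}}{127}$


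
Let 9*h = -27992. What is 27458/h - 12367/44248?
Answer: -1410103915/154823752 ≈ -9.1078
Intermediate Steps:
h = -27992/9 (h = (1/9)*(-27992) = -27992/9 ≈ -3110.2)
27458/h - 12367/44248 = 27458/(-27992/9) - 12367/44248 = 27458*(-9/27992) - 12367*1/44248 = -123561/13996 - 12367/44248 = -1410103915/154823752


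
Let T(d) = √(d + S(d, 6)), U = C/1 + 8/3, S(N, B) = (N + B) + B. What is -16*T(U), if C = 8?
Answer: -160*√3/3 ≈ -92.376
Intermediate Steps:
S(N, B) = N + 2*B (S(N, B) = (B + N) + B = N + 2*B)
U = 32/3 (U = 8/1 + 8/3 = 8*1 + 8*(⅓) = 8 + 8/3 = 32/3 ≈ 10.667)
T(d) = √(12 + 2*d) (T(d) = √(d + (d + 2*6)) = √(d + (d + 12)) = √(d + (12 + d)) = √(12 + 2*d))
-16*T(U) = -16*√(12 + 2*(32/3)) = -16*√(12 + 64/3) = -16*√(100/3) = -16*10*√3/3 = -160*√3/3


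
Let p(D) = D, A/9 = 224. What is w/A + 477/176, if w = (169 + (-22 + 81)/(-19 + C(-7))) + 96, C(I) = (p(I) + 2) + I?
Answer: 976439/343728 ≈ 2.8407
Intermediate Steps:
A = 2016 (A = 9*224 = 2016)
C(I) = 2 + 2*I (C(I) = (I + 2) + I = (2 + I) + I = 2 + 2*I)
w = 8156/31 (w = (169 + (-22 + 81)/(-19 + (2 + 2*(-7)))) + 96 = (169 + 59/(-19 + (2 - 14))) + 96 = (169 + 59/(-19 - 12)) + 96 = (169 + 59/(-31)) + 96 = (169 + 59*(-1/31)) + 96 = (169 - 59/31) + 96 = 5180/31 + 96 = 8156/31 ≈ 263.10)
w/A + 477/176 = (8156/31)/2016 + 477/176 = (8156/31)*(1/2016) + 477*(1/176) = 2039/15624 + 477/176 = 976439/343728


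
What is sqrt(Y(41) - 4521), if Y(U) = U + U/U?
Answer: I*sqrt(4479) ≈ 66.925*I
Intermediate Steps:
Y(U) = 1 + U (Y(U) = U + 1 = 1 + U)
sqrt(Y(41) - 4521) = sqrt((1 + 41) - 4521) = sqrt(42 - 4521) = sqrt(-4479) = I*sqrt(4479)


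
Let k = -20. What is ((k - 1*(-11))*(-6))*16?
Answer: 864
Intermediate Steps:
((k - 1*(-11))*(-6))*16 = ((-20 - 1*(-11))*(-6))*16 = ((-20 + 11)*(-6))*16 = -9*(-6)*16 = 54*16 = 864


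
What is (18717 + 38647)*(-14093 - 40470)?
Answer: -3129951932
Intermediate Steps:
(18717 + 38647)*(-14093 - 40470) = 57364*(-54563) = -3129951932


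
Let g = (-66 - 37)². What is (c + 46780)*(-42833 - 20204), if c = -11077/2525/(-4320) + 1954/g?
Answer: -341253450956487851041/115722972000 ≈ -2.9489e+9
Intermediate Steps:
g = 10609 (g = (-103)² = 10609)
c = 21431747893/115722972000 (c = -11077/2525/(-4320) + 1954/10609 = -11077*1/2525*(-1/4320) + 1954*(1/10609) = -11077/2525*(-1/4320) + 1954/10609 = 11077/10908000 + 1954/10609 = 21431747893/115722972000 ≈ 0.18520)
(c + 46780)*(-42833 - 20204) = (21431747893/115722972000 + 46780)*(-42833 - 20204) = (5413542061907893/115722972000)*(-63037) = -341253450956487851041/115722972000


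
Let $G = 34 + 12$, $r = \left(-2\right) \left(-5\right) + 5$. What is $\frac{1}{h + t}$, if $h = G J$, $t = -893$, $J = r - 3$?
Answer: $- \frac{1}{341} \approx -0.0029326$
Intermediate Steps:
$r = 15$ ($r = 10 + 5 = 15$)
$J = 12$ ($J = 15 - 3 = 12$)
$G = 46$
$h = 552$ ($h = 46 \cdot 12 = 552$)
$\frac{1}{h + t} = \frac{1}{552 - 893} = \frac{1}{-341} = - \frac{1}{341}$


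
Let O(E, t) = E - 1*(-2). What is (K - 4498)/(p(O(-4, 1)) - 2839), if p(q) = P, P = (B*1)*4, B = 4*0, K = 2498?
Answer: 2000/2839 ≈ 0.70447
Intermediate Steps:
B = 0
P = 0 (P = (0*1)*4 = 0*4 = 0)
O(E, t) = 2 + E (O(E, t) = E + 2 = 2 + E)
p(q) = 0
(K - 4498)/(p(O(-4, 1)) - 2839) = (2498 - 4498)/(0 - 2839) = -2000/(-2839) = -2000*(-1/2839) = 2000/2839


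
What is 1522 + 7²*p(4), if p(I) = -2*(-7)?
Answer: 2208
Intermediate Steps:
p(I) = 14
1522 + 7²*p(4) = 1522 + 7²*14 = 1522 + 49*14 = 1522 + 686 = 2208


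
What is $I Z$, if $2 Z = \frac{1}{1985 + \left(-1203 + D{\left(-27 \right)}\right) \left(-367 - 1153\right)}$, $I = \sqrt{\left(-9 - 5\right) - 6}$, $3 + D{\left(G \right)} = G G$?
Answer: $\frac{i \sqrt{5}}{727025} \approx 3.0756 \cdot 10^{-6} i$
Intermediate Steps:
$D{\left(G \right)} = -3 + G^{2}$ ($D{\left(G \right)} = -3 + G G = -3 + G^{2}$)
$I = 2 i \sqrt{5}$ ($I = \sqrt{-14 - 6} = \sqrt{-20} = 2 i \sqrt{5} \approx 4.4721 i$)
$Z = \frac{1}{1454050}$ ($Z = \frac{1}{2 \left(1985 + \left(-1203 - \left(3 - \left(-27\right)^{2}\right)\right) \left(-367 - 1153\right)\right)} = \frac{1}{2 \left(1985 + \left(-1203 + \left(-3 + 729\right)\right) \left(-1520\right)\right)} = \frac{1}{2 \left(1985 + \left(-1203 + 726\right) \left(-1520\right)\right)} = \frac{1}{2 \left(1985 - -725040\right)} = \frac{1}{2 \left(1985 + 725040\right)} = \frac{1}{2 \cdot 727025} = \frac{1}{2} \cdot \frac{1}{727025} = \frac{1}{1454050} \approx 6.8773 \cdot 10^{-7}$)
$I Z = 2 i \sqrt{5} \cdot \frac{1}{1454050} = \frac{i \sqrt{5}}{727025}$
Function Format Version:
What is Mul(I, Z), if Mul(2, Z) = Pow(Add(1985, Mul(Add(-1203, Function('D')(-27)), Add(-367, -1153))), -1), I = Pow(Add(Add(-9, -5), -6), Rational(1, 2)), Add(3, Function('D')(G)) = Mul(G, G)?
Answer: Mul(Rational(1, 727025), I, Pow(5, Rational(1, 2))) ≈ Mul(3.0756e-6, I)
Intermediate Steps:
Function('D')(G) = Add(-3, Pow(G, 2)) (Function('D')(G) = Add(-3, Mul(G, G)) = Add(-3, Pow(G, 2)))
I = Mul(2, I, Pow(5, Rational(1, 2))) (I = Pow(Add(-14, -6), Rational(1, 2)) = Pow(-20, Rational(1, 2)) = Mul(2, I, Pow(5, Rational(1, 2))) ≈ Mul(4.4721, I))
Z = Rational(1, 1454050) (Z = Mul(Rational(1, 2), Pow(Add(1985, Mul(Add(-1203, Add(-3, Pow(-27, 2))), Add(-367, -1153))), -1)) = Mul(Rational(1, 2), Pow(Add(1985, Mul(Add(-1203, Add(-3, 729)), -1520)), -1)) = Mul(Rational(1, 2), Pow(Add(1985, Mul(Add(-1203, 726), -1520)), -1)) = Mul(Rational(1, 2), Pow(Add(1985, Mul(-477, -1520)), -1)) = Mul(Rational(1, 2), Pow(Add(1985, 725040), -1)) = Mul(Rational(1, 2), Pow(727025, -1)) = Mul(Rational(1, 2), Rational(1, 727025)) = Rational(1, 1454050) ≈ 6.8773e-7)
Mul(I, Z) = Mul(Mul(2, I, Pow(5, Rational(1, 2))), Rational(1, 1454050)) = Mul(Rational(1, 727025), I, Pow(5, Rational(1, 2)))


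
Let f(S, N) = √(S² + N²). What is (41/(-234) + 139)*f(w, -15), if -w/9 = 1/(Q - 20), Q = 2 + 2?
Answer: 32485*√6409/1248 ≈ 2083.8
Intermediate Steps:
Q = 4
w = 9/16 (w = -9/(4 - 20) = -9/(-16) = -9*(-1/16) = 9/16 ≈ 0.56250)
f(S, N) = √(N² + S²)
(41/(-234) + 139)*f(w, -15) = (41/(-234) + 139)*√((-15)² + (9/16)²) = (41*(-1/234) + 139)*√(225 + 81/256) = (-41/234 + 139)*√(57681/256) = 32485*(3*√6409/16)/234 = 32485*√6409/1248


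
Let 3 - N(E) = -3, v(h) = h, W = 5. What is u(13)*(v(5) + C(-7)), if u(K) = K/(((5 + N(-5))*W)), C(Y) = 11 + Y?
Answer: 117/55 ≈ 2.1273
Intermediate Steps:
N(E) = 6 (N(E) = 3 - 1*(-3) = 3 + 3 = 6)
u(K) = K/55 (u(K) = K/(((5 + 6)*5)) = K/((11*5)) = K/55)
u(13)*(v(5) + C(-7)) = ((1/55)*13)*(5 + (11 - 7)) = 13*(5 + 4)/55 = (13/55)*9 = 117/55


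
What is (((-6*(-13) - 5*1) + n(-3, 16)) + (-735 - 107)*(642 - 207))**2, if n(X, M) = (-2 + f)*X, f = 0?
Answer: 134095848481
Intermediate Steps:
n(X, M) = -2*X (n(X, M) = (-2 + 0)*X = -2*X)
(((-6*(-13) - 5*1) + n(-3, 16)) + (-735 - 107)*(642 - 207))**2 = (((-6*(-13) - 5*1) - 2*(-3)) + (-735 - 107)*(642 - 207))**2 = (((78 - 5) + 6) - 842*435)**2 = ((73 + 6) - 366270)**2 = (79 - 366270)**2 = (-366191)**2 = 134095848481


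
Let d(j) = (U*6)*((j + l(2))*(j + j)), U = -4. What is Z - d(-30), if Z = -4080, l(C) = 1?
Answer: 37680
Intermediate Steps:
d(j) = -48*j*(1 + j) (d(j) = (-4*6)*((j + 1)*(j + j)) = -24*(1 + j)*2*j = -48*j*(1 + j))
Z - d(-30) = -4080 - (-48)*(-30)*(1 - 30) = -4080 - (-48)*(-30)*(-29) = -4080 - 1*(-41760) = -4080 + 41760 = 37680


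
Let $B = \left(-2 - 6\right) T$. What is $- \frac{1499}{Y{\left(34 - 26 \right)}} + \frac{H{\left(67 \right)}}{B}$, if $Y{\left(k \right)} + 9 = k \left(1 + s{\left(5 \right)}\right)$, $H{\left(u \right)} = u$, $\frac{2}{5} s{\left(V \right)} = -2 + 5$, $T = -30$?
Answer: $- \frac{355807}{14160} \approx -25.128$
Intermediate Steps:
$s{\left(V \right)} = \frac{15}{2}$ ($s{\left(V \right)} = \frac{5 \left(-2 + 5\right)}{2} = \frac{5}{2} \cdot 3 = \frac{15}{2}$)
$Y{\left(k \right)} = -9 + \frac{17 k}{2}$ ($Y{\left(k \right)} = -9 + k \left(1 + \frac{15}{2}\right) = -9 + k \frac{17}{2} = -9 + \frac{17 k}{2}$)
$B = 240$ ($B = \left(-2 - 6\right) \left(-30\right) = \left(-8\right) \left(-30\right) = 240$)
$- \frac{1499}{Y{\left(34 - 26 \right)}} + \frac{H{\left(67 \right)}}{B} = - \frac{1499}{-9 + \frac{17 \left(34 - 26\right)}{2}} + \frac{67}{240} = - \frac{1499}{-9 + \frac{17 \left(34 - 26\right)}{2}} + 67 \cdot \frac{1}{240} = - \frac{1499}{-9 + \frac{17}{2} \cdot 8} + \frac{67}{240} = - \frac{1499}{-9 + 68} + \frac{67}{240} = - \frac{1499}{59} + \frac{67}{240} = - \frac{355807}{14160}$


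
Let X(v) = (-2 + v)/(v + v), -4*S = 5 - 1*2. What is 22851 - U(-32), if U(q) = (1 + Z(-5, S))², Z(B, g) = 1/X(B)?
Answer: 1119410/49 ≈ 22845.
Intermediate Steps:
S = -¾ (S = -(5 - 1*2)/4 = -(5 - 2)/4 = -¼*3 = -¾ ≈ -0.75000)
X(v) = (-2 + v)/(2*v) (X(v) = (-2 + v)/((2*v)) = (-2 + v)*(1/(2*v)) = (-2 + v)/(2*v))
Z(B, g) = 2*B/(-2 + B) (Z(B, g) = 1/((-2 + B)/(2*B)) = 2*B/(-2 + B))
U(q) = 289/49 (U(q) = (1 + 2*(-5)/(-2 - 5))² = (1 + 2*(-5)/(-7))² = (1 + 2*(-5)*(-⅐))² = (1 + 10/7)² = (17/7)² = 289/49)
22851 - U(-32) = 22851 - 1*289/49 = 22851 - 289/49 = 1119410/49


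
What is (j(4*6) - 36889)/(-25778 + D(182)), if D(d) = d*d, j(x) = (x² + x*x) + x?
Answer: -35713/7346 ≈ -4.8616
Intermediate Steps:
j(x) = x + 2*x² (j(x) = (x² + x²) + x = 2*x² + x = x + 2*x²)
D(d) = d²
(j(4*6) - 36889)/(-25778 + D(182)) = ((4*6)*(1 + 2*(4*6)) - 36889)/(-25778 + 182²) = (24*(1 + 2*24) - 36889)/(-25778 + 33124) = (24*(1 + 48) - 36889)/7346 = (24*49 - 36889)*(1/7346) = (1176 - 36889)*(1/7346) = -35713*1/7346 = -35713/7346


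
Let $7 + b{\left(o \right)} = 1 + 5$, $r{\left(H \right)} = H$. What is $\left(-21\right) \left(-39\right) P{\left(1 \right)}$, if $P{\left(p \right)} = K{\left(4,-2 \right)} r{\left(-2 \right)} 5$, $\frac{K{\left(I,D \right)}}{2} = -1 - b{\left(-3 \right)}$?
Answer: $0$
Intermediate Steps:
$b{\left(o \right)} = -1$ ($b{\left(o \right)} = -7 + \left(1 + 5\right) = -7 + 6 = -1$)
$K{\left(I,D \right)} = 0$ ($K{\left(I,D \right)} = 2 \left(-1 - -1\right) = 2 \left(-1 + 1\right) = 2 \cdot 0 = 0$)
$P{\left(p \right)} = 0$ ($P{\left(p \right)} = 0 \left(-2\right) 5 = 0 \cdot 5 = 0$)
$\left(-21\right) \left(-39\right) P{\left(1 \right)} = \left(-21\right) \left(-39\right) 0 = 819 \cdot 0 = 0$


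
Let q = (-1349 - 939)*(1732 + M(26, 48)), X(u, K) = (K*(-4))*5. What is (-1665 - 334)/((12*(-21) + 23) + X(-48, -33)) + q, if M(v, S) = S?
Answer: -1755309839/431 ≈ -4.0726e+6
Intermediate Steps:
X(u, K) = -20*K (X(u, K) = -4*K*5 = -20*K)
q = -4072640 (q = (-1349 - 939)*(1732 + 48) = -2288*1780 = -4072640)
(-1665 - 334)/((12*(-21) + 23) + X(-48, -33)) + q = (-1665 - 334)/((12*(-21) + 23) - 20*(-33)) - 4072640 = -1999/((-252 + 23) + 660) - 4072640 = -1999/(-229 + 660) - 4072640 = -1999/431 - 4072640 = -1755309839/431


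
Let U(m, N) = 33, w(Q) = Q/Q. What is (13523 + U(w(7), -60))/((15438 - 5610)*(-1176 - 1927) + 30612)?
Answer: -3389/7616418 ≈ -0.00044496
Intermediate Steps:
w(Q) = 1
(13523 + U(w(7), -60))/((15438 - 5610)*(-1176 - 1927) + 30612) = (13523 + 33)/((15438 - 5610)*(-1176 - 1927) + 30612) = 13556/(9828*(-3103) + 30612) = 13556/(-30496284 + 30612) = 13556/(-30465672) = 13556*(-1/30465672) = -3389/7616418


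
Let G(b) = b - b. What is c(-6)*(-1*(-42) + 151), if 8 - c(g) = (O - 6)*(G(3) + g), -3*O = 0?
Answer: -5404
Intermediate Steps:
O = 0 (O = -⅓*0 = 0)
G(b) = 0
c(g) = 8 + 6*g (c(g) = 8 - (0 - 6)*(0 + g) = 8 - (-6)*g = 8 + 6*g)
c(-6)*(-1*(-42) + 151) = (8 + 6*(-6))*(-1*(-42) + 151) = (8 - 36)*(42 + 151) = -28*193 = -5404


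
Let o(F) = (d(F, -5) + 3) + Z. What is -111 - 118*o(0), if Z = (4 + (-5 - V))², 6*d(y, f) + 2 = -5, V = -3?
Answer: -2398/3 ≈ -799.33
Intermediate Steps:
d(y, f) = -7/6 (d(y, f) = -⅓ + (⅙)*(-5) = -⅓ - ⅚ = -7/6)
Z = 4 (Z = (4 + (-5 - 1*(-3)))² = (4 + (-5 + 3))² = (4 - 2)² = 2² = 4)
o(F) = 35/6 (o(F) = (-7/6 + 3) + 4 = 11/6 + 4 = 35/6)
-111 - 118*o(0) = -111 - 118*35/6 = -111 - 2065/3 = -2398/3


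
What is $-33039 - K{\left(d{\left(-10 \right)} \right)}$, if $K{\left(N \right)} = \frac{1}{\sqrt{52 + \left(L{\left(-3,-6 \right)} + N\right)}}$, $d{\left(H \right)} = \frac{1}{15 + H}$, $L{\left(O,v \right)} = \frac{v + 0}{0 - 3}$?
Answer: $-33039 - \frac{\sqrt{1355}}{271} \approx -33039.0$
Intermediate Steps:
$L{\left(O,v \right)} = - \frac{v}{3}$ ($L{\left(O,v \right)} = \frac{v}{-3} = v \left(- \frac{1}{3}\right) = - \frac{v}{3}$)
$K{\left(N \right)} = \frac{1}{\sqrt{54 + N}}$ ($K{\left(N \right)} = \frac{1}{\sqrt{52 + \left(\left(- \frac{1}{3}\right) \left(-6\right) + N\right)}} = \frac{1}{\sqrt{52 + \left(2 + N\right)}} = \frac{1}{\sqrt{54 + N}}$)
$-33039 - K{\left(d{\left(-10 \right)} \right)} = -33039 - \frac{1}{\sqrt{54 + \frac{1}{15 - 10}}} = -33039 - \frac{1}{\sqrt{54 + \frac{1}{5}}} = -33039 - \frac{1}{\sqrt{\frac{271}{5}}} = -33039 - \frac{\sqrt{1355}}{271}$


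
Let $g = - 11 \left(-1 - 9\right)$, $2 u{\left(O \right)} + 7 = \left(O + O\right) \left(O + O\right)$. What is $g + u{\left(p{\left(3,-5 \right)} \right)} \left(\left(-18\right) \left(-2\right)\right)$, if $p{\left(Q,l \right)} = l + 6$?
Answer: $56$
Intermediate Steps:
$p{\left(Q,l \right)} = 6 + l$
$u{\left(O \right)} = - \frac{7}{2} + 2 O^{2}$ ($u{\left(O \right)} = - \frac{7}{2} + \frac{\left(O + O\right) \left(O + O\right)}{2} = - \frac{7}{2} + \frac{2 O 2 O}{2} = - \frac{7}{2} + \frac{4 O^{2}}{2} = - \frac{7}{2} + 2 O^{2}$)
$g = 110$ ($g = \left(-11\right) \left(-10\right) = 110$)
$g + u{\left(p{\left(3,-5 \right)} \right)} \left(\left(-18\right) \left(-2\right)\right) = 110 + \left(- \frac{7}{2} + 2 \left(6 - 5\right)^{2}\right) \left(\left(-18\right) \left(-2\right)\right) = 110 + \left(- \frac{7}{2} + 2 \cdot 1^{2}\right) 36 = 110 + \left(- \frac{7}{2} + 2 \cdot 1\right) 36 = 110 + \left(- \frac{7}{2} + 2\right) 36 = 110 - 54 = 56$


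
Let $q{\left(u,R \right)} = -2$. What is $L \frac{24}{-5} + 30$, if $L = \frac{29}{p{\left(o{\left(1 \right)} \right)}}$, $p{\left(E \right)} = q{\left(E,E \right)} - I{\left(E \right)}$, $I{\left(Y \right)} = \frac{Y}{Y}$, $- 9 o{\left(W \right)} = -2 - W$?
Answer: $\frac{382}{5} \approx 76.4$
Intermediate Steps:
$o{\left(W \right)} = \frac{2}{9} + \frac{W}{9}$ ($o{\left(W \right)} = - \frac{-2 - W}{9} = \frac{2}{9} + \frac{W}{9}$)
$I{\left(Y \right)} = 1$
$p{\left(E \right)} = -3$ ($p{\left(E \right)} = -2 - 1 = -3$)
$L = - \frac{29}{3}$ ($L = \frac{29}{-3} = 29 \left(- \frac{1}{3}\right) = - \frac{29}{3} \approx -9.6667$)
$L \frac{24}{-5} + 30 = - \frac{29 \frac{24}{-5}}{3} + 30 = - \frac{29 \cdot 24 \left(- \frac{1}{5}\right)}{3} + 30 = \left(- \frac{29}{3}\right) \left(- \frac{24}{5}\right) + 30 = \frac{232}{5} + 30 = \frac{382}{5}$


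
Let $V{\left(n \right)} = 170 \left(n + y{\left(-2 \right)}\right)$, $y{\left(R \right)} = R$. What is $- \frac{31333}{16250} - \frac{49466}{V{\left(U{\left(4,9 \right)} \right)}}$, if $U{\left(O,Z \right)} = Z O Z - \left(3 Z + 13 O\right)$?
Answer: $- \frac{209818873}{67128750} \approx -3.1256$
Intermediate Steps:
$U{\left(O,Z \right)} = - 13 O - 3 Z + O Z^{2}$ ($U{\left(O,Z \right)} = O Z Z - \left(3 Z + 13 O\right) = O Z^{2} - \left(3 Z + 13 O\right) = - 13 O - 3 Z + O Z^{2}$)
$V{\left(n \right)} = -340 + 170 n$ ($V{\left(n \right)} = 170 \left(n - 2\right) = 170 \left(-2 + n\right) = -340 + 170 n$)
$- \frac{31333}{16250} - \frac{49466}{V{\left(U{\left(4,9 \right)} \right)}} = - \frac{31333}{16250} - \frac{49466}{-340 + 170 \left(\left(-13\right) 4 - 27 + 4 \cdot 9^{2}\right)} = \left(-31333\right) \frac{1}{16250} - \frac{49466}{-340 + 170 \left(-52 - 27 + 4 \cdot 81\right)} = - \frac{31333}{16250} - \frac{49466}{-340 + 170 \left(-52 - 27 + 324\right)} = - \frac{31333}{16250} - \frac{49466}{-340 + 170 \cdot 245} = - \frac{31333}{16250} - \frac{49466}{-340 + 41650} = - \frac{31333}{16250} - \frac{49466}{41310} = - \frac{31333}{16250} - \frac{24733}{20655} = - \frac{209818873}{67128750}$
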